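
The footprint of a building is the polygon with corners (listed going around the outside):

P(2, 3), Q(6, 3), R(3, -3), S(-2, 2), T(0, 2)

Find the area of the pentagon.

23.5

Apply the surveyor's formula: 2A = Σ (x_i·y_{i+1} − x_{i+1}·y_i), indices taken mod 5.
Σ = (-12) + (-27) + (0) + (-4) + (-4) = -47
Area = |Σ|/2 = 23.5.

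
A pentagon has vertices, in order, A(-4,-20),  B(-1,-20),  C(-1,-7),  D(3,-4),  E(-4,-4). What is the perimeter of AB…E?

44

|AB| = √((3)² + (0)²) = √9 = 3
|BC| = √((0)² + (13)²) = √169 = 13
|CD| = √((4)² + (3)²) = √25 = 5
|DE| = √((-7)² + (0)²) = √49 = 7
|EA| = √((0)² + (-16)²) = √256 = 16
Perimeter = 3 + 13 + 5 + 7 + 16 = 44.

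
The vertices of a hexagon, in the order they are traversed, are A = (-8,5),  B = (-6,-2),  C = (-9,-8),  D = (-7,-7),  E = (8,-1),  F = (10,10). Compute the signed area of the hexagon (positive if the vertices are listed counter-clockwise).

183

Σ = (46) + (30) + (7) + (63) + (90) + (130) = 366
Signed area = Σ/2 = 183 (positive ⇒ counter-clockwise traversal).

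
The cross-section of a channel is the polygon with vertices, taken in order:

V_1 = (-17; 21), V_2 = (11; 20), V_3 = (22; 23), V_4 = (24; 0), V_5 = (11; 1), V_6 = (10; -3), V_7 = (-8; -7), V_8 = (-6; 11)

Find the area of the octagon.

746

Apply the shoelace formula: 2A = Σ (x_i·y_{i+1} − x_{i+1}·y_i), indices taken mod 8.
Σ = (-571) + (-187) + (-552) + (24) + (-43) + (-94) + (-130) + (61) = -1492
Area = |Σ|/2 = 746.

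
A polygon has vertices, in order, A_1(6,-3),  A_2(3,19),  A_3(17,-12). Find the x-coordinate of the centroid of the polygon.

Apply the surveyor's formula. First the cross-terms c_i = x_i·y_{i+1} − x_{i+1}·y_i:
  123, -359, 21  ⇒  2A = -215, A = -107.5.
Then Σ (x_i + x_{i+1})·c_i = -5590, so x̄ = -5590 / (6·(-107.5)) = 26/3.

26/3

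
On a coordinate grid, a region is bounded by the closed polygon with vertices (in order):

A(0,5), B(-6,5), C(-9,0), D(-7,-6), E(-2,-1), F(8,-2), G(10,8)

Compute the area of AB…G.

Apply the shoelace formula: 2A = Σ (x_i·y_{i+1} − x_{i+1}·y_i), indices taken mod 7.
Cross-terms: 30, 45, 54, -5, 12, 84, 50  ⇒  Σ = 270
Area = |Σ|/2 = 135.

135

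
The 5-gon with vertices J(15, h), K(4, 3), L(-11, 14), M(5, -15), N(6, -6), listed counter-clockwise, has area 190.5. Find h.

Write out the shoelace sum; only the two edges meeting at J involve h:
2·Area = [(6·h − 15·(-6)) + (15·3 − 4·h)] + 244
       = 2·h + 379 = 381
⇒ h = 1.

1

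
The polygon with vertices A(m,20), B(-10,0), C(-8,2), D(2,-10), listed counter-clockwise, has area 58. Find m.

-18

The doubled signed area Σ (x_i y_{i+1} − x_{i+1} y_i) is linear in m.
With m=0 it equals 296; the coefficient of m is 10 (from the two edges through A).
So 10·m + 296 = 2·58 = 116 ⇒ m = -18.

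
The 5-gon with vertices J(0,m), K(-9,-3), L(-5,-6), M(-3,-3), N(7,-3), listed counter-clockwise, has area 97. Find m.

8

Write out the shoelace sum; only the two edges meeting at J involve m:
2·Area = [(7·m − 0·(-3)) + (0·(-3) − (-9)·m)] + 66
       = 16·m + 66 = 194
⇒ m = 8.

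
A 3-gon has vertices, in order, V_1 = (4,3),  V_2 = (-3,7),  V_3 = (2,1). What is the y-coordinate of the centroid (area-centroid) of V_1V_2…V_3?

11/3

Apply the shoelace formula. First the cross-terms c_i = x_i·y_{i+1} − x_{i+1}·y_i:
  37, -17, 2  ⇒  2A = 22, A = 11.
Then Σ (y_i + y_{i+1})·c_i = 242, so ȳ = 242 / (6·11) = 11/3.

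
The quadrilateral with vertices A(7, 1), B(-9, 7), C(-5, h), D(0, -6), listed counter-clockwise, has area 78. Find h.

1

The doubled signed area Σ (x_i y_{i+1} − x_{i+1} y_i) is linear in h.
With h=0 it equals 165; the coefficient of h is -9 (from the two edges through C).
So -9·h + 165 = 2·78 = 156 ⇒ h = 1.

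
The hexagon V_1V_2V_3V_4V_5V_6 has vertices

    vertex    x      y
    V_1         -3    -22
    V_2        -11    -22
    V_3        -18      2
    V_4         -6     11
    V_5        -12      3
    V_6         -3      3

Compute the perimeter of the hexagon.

92

|V_1V_2| = √((-8)² + (0)²) = √64 = 8
|V_2V_3| = √((-7)² + (24)²) = √625 = 25
|V_3V_4| = √((12)² + (9)²) = √225 = 15
|V_4V_5| = √((-6)² + (-8)²) = √100 = 10
|V_5V_6| = √((9)² + (0)²) = √81 = 9
|V_6V_1| = √((0)² + (-25)²) = √625 = 25
Perimeter = 8 + 25 + 15 + 10 + 9 + 25 = 92.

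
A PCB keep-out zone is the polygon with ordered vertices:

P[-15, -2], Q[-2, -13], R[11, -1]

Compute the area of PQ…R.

149.5

Σ = (191) + (145) + (-37) = 299
Area = |Σ|/2 = 149.5.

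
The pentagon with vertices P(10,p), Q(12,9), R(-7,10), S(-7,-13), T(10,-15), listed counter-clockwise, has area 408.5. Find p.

The doubled signed area Σ (x_i y_{i+1} − x_{i+1} y_i) is linear in p.
With p=0 it equals 819; the coefficient of p is -2 (from the two edges through P).
So -2·p + 819 = 2·408.5 = 817 ⇒ p = 1.

1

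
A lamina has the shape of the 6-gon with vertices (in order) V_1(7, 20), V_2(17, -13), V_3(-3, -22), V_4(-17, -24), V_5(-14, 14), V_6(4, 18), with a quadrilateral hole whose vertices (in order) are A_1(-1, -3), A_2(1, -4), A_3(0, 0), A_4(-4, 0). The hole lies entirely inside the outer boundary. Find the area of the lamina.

Outer boundary:
Apply the shoelace (surveyor's) formula: 2A = Σ (x_i·y_{i+1} − x_{i+1}·y_i), indices taken mod 6.
Σ = (-431) + (-413) + (-302) + (-574) + (-308) + (-46) = -2074
Area = |Σ|/2 = 1037.
Hole:
Apply the surveyor's formula: 2A = Σ (x_i·y_{i+1} − x_{i+1}·y_i), indices taken mod 4.
Σ = (7) + (0) + (0) + (12) = 19
Area = |Σ|/2 = 9.5.
Net area = 1037 − 9.5 = 1027.5.

1027.5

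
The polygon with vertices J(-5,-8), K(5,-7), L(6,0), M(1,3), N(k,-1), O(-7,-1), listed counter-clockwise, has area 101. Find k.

-6

The doubled signed area Σ (x_i y_{i+1} − x_{i+1} y_i) is linear in k.
With k=0 it equals 178; the coefficient of k is -4 (from the two edges through N).
So -4·k + 178 = 2·101 = 202 ⇒ k = -6.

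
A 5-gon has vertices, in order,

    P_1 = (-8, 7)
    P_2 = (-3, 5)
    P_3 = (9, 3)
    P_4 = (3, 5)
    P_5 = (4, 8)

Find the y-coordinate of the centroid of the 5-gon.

Apply Gauss's area formula. First the cross-terms c_i = x_i·y_{i+1} − x_{i+1}·y_i:
  -19, -54, 36, 4, 92  ⇒  2A = 59, A = 29.5.
Then Σ (y_i + y_{i+1})·c_i = 1060, so ȳ = 1060 / (6·29.5) = 1060/177.

1060/177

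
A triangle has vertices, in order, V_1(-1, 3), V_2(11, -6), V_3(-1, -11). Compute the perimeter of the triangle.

42

|V_1V_2| = √((12)² + (-9)²) = √225 = 15
|V_2V_3| = √((-12)² + (-5)²) = √169 = 13
|V_3V_1| = √((0)² + (14)²) = √196 = 14
Perimeter = 15 + 13 + 14 = 42.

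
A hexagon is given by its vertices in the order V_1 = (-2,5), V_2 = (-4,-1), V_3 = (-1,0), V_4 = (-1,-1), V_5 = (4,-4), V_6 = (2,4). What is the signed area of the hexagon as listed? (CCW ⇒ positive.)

36

Apply the surveyor's formula: 2A = Σ (x_i·y_{i+1} − x_{i+1}·y_i), indices taken mod 6.
V_1→V_2: (-2)(-1) − (-4)(5) = 22
V_2→V_3: (-4)(0) − (-1)(-1) = -1
V_3→V_4: (-1)(-1) − (-1)(0) = 1
V_4→V_5: (-1)(-4) − (4)(-1) = 8
V_5→V_6: (4)(4) − (2)(-4) = 24
V_6→V_1: (2)(5) − (-2)(4) = 18
Σ = 72
Signed area = Σ/2 = 36 (positive ⇒ counter-clockwise traversal).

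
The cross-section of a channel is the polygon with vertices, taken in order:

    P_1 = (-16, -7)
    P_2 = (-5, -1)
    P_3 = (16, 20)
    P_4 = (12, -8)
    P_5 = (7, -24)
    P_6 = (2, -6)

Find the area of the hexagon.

403.5

Σ = (-19) + (-84) + (-368) + (-232) + (6) + (-110) = -807
Area = |Σ|/2 = 403.5.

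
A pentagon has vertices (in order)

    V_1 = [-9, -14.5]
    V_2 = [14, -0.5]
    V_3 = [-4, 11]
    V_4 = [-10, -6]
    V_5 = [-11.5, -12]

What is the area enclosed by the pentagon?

Apply the shoelace formula: 2A = Σ (x_i·y_{i+1} − x_{i+1}·y_i), indices taken mod 5.
Σ = (207.5) + (152) + (134) + (51) + (58.75) = 603.25
Area = |Σ|/2 = 301.625.

301.625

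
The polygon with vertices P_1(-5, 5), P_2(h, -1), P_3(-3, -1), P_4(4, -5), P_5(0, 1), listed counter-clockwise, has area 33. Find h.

-6

Write out the shoelace sum; only the two edges meeting at P_2 involve h:
2·Area = [((-5)·(-1) − h·5) + (h·(-1) − (-3)·(-1))] + 28
       = -6·h + 30 = 66
⇒ h = -6.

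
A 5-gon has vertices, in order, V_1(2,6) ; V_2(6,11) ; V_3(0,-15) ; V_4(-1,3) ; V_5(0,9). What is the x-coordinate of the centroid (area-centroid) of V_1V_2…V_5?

Apply Gauss's area formula. First the cross-terms c_i = x_i·y_{i+1} − x_{i+1}·y_i:
  -14, -90, -15, -9, -18  ⇒  2A = -146, A = -73.
Then Σ (x_i + x_{i+1})·c_i = -664, so x̄ = -664 / (6·(-73)) = 332/219.

332/219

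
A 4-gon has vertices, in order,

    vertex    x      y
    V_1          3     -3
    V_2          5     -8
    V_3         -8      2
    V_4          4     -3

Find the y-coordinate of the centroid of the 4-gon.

-17/6

Apply the shoelace (surveyor's) formula. First the cross-terms c_i = x_i·y_{i+1} − x_{i+1}·y_i:
  -9, -54, 16, -3  ⇒  2A = -50, A = -25.
Then Σ (y_i + y_{i+1})·c_i = 425, so ȳ = 425 / (6·(-25)) = -17/6.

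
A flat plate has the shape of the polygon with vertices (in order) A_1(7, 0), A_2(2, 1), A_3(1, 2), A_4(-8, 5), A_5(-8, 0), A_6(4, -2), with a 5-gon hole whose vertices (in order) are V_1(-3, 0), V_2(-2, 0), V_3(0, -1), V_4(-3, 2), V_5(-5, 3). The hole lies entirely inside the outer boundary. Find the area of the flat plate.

Outer boundary:
Apply the shoelace formula: 2A = Σ (x_i·y_{i+1} − x_{i+1}·y_i), indices taken mod 6.
Σ = (7) + (3) + (21) + (40) + (16) + (14) = 101
Area = |Σ|/2 = 50.5.
Hole:
Σ = (0) + (2) + (-3) + (1) + (9) = 9
Area = |Σ|/2 = 4.5.
Net area = 50.5 − 4.5 = 46.

46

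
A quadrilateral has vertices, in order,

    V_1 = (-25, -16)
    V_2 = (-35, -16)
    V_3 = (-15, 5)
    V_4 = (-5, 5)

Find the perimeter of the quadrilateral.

78

|V_1V_2| = √((-10)² + (0)²) = √100 = 10
|V_2V_3| = √((20)² + (21)²) = √841 = 29
|V_3V_4| = √((10)² + (0)²) = √100 = 10
|V_4V_1| = √((-20)² + (-21)²) = √841 = 29
Perimeter = 10 + 29 + 10 + 29 = 78.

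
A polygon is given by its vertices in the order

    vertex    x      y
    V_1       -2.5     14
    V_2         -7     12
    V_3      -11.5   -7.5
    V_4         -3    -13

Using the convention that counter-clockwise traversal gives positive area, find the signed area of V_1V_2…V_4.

155.5

Apply Gauss's area formula: 2A = Σ (x_i·y_{i+1} − x_{i+1}·y_i), indices taken mod 4.
Cross-terms: 68, 190.5, 127, -74.5  ⇒  Σ = 311
Signed area = Σ/2 = 155.5 (positive ⇒ counter-clockwise traversal).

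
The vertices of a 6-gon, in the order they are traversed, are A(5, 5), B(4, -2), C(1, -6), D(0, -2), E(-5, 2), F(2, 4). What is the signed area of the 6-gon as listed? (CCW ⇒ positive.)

Apply Gauss's area formula: 2A = Σ (x_i·y_{i+1} − x_{i+1}·y_i), indices taken mod 6.
Cross-terms: -30, -22, -2, -10, -24, -10  ⇒  Σ = -98
Signed area = Σ/2 = -49 (negative ⇒ clockwise traversal).

-49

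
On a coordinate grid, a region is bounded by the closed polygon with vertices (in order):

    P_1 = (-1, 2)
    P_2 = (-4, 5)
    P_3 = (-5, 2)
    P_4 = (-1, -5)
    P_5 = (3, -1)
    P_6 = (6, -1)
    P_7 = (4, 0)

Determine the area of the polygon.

39

Apply the surveyor's formula: 2A = Σ (x_i·y_{i+1} − x_{i+1}·y_i), indices taken mod 7.
Σ = (3) + (17) + (27) + (16) + (3) + (4) + (8) = 78
Area = |Σ|/2 = 39.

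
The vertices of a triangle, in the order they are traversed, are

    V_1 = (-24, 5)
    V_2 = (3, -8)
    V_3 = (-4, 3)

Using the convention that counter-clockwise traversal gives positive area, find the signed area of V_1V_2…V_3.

Apply the shoelace (surveyor's) formula: 2A = Σ (x_i·y_{i+1} − x_{i+1}·y_i), indices taken mod 3.
Σ = (177) + (-23) + (52) = 206
Signed area = Σ/2 = 103 (positive ⇒ counter-clockwise traversal).

103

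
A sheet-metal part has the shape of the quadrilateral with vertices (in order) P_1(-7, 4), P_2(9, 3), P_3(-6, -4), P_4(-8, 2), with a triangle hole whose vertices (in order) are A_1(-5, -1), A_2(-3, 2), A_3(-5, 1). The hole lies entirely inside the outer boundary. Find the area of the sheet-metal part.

Outer boundary:
Σ = (-57) + (-18) + (-44) + (-18) = -137
Area = |Σ|/2 = 68.5.
Hole:
Σ = (-13) + (7) + (10) = 4
Area = |Σ|/2 = 2.
Net area = 68.5 − 2 = 66.5.

66.5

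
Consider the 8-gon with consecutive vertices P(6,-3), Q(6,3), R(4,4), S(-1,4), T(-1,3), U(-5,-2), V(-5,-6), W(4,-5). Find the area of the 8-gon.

Apply the shoelace (surveyor's) formula: 2A = Σ (x_i·y_{i+1} − x_{i+1}·y_i), indices taken mod 8.
Σ = (36) + (12) + (20) + (1) + (17) + (20) + (49) + (18) = 173
Area = |Σ|/2 = 86.5.

86.5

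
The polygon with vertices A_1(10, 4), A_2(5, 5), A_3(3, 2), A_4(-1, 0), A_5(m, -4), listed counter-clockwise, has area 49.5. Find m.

7

The doubled signed area Σ (x_i y_{i+1} − x_{i+1} y_i) is linear in m.
With m=0 it equals 71; the coefficient of m is 4 (from the two edges through A_5).
So 4·m + 71 = 2·49.5 = 99 ⇒ m = 7.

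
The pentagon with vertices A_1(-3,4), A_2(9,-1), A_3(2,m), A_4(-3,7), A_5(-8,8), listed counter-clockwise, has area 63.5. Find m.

The doubled signed area Σ (x_i y_{i+1} − x_{i+1} y_i) is linear in m.
With m=0 it equals 7; the coefficient of m is 12 (from the two edges through A_3).
So 12·m + 7 = 2·63.5 = 127 ⇒ m = 10.

10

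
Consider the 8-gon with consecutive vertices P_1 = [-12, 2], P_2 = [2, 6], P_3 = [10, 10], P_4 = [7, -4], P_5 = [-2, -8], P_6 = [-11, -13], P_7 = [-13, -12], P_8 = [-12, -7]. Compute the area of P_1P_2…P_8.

275

Cross-terms: -76, -40, -110, -64, -62, -37, -53, -108  ⇒  Σ = -550
Area = |Σ|/2 = 275.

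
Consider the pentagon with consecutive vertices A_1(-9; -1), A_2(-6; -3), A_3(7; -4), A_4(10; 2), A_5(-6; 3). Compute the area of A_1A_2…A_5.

97.5

Apply Gauss's area formula: 2A = Σ (x_i·y_{i+1} − x_{i+1}·y_i), indices taken mod 5.
A_1→A_2: (-9)(-3) − (-6)(-1) = 21
A_2→A_3: (-6)(-4) − (7)(-3) = 45
A_3→A_4: (7)(2) − (10)(-4) = 54
A_4→A_5: (10)(3) − (-6)(2) = 42
A_5→A_1: (-6)(-1) − (-9)(3) = 33
Σ = 195
Area = |Σ|/2 = 97.5.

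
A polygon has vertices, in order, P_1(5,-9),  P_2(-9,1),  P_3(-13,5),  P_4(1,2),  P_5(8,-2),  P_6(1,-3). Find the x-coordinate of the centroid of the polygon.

-352/173

Apply the surveyor's formula. First the cross-terms c_i = x_i·y_{i+1} − x_{i+1}·y_i:
  -76, -32, -31, -18, -22, 6  ⇒  2A = -173, A = -86.5.
Then Σ (x_i + x_{i+1})·c_i = 1056, so x̄ = 1056 / (6·(-86.5)) = -352/173.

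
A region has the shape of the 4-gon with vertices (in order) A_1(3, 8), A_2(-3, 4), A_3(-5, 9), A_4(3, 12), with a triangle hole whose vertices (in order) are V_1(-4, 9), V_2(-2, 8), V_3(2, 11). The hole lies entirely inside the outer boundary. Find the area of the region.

Outer boundary:
Apply Gauss's area formula: 2A = Σ (x_i·y_{i+1} − x_{i+1}·y_i), indices taken mod 4.
Cross-terms: 36, -7, -87, -12  ⇒  Σ = -70
Area = |Σ|/2 = 35.
Hole:
Apply the shoelace (surveyor's) formula: 2A = Σ (x_i·y_{i+1} − x_{i+1}·y_i), indices taken mod 3.
Σ = (-14) + (-38) + (62) = 10
Area = |Σ|/2 = 5.
Net area = 35 − 5 = 30.

30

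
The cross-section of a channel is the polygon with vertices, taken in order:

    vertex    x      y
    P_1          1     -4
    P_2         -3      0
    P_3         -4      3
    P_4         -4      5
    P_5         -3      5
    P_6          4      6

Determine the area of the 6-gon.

Σ = (-12) + (-9) + (-8) + (-5) + (-38) + (-22) = -94
Area = |Σ|/2 = 47.

47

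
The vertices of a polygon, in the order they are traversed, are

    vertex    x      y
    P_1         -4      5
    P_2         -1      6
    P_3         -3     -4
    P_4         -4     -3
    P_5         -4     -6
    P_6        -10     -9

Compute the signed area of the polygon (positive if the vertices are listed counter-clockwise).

Σ = (-19) + (22) + (-7) + (12) + (-24) + (-86) = -102
Signed area = Σ/2 = -51 (negative ⇒ clockwise traversal).

-51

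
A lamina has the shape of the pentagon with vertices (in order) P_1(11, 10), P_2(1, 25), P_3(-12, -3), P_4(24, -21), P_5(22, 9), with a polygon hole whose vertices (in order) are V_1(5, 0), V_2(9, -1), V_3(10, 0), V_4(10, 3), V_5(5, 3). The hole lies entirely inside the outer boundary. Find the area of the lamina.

825

Outer boundary:
Apply the shoelace formula: 2A = Σ (x_i·y_{i+1} − x_{i+1}·y_i), indices taken mod 5.
P_1→P_2: (11)(25) − (1)(10) = 265
P_2→P_3: (1)(-3) − (-12)(25) = 297
P_3→P_4: (-12)(-21) − (24)(-3) = 324
P_4→P_5: (24)(9) − (22)(-21) = 678
P_5→P_1: (22)(10) − (11)(9) = 121
Σ = 1685
Area = |Σ|/2 = 842.5.
Hole:
Cross-terms: -5, 10, 30, 15, -15  ⇒  Σ = 35
Area = |Σ|/2 = 17.5.
Net area = 842.5 − 17.5 = 825.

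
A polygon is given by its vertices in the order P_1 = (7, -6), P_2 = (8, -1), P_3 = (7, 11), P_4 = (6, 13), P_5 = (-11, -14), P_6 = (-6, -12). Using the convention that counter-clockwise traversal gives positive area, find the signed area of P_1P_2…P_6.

194

Σ = (41) + (95) + (25) + (59) + (48) + (120) = 388
Signed area = Σ/2 = 194 (positive ⇒ counter-clockwise traversal).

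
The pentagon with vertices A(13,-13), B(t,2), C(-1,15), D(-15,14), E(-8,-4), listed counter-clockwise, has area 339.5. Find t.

Write out the shoelace sum; only the two edges meeting at B involve t:
2·Area = [(13·2 − t·(-13)) + (t·15 − (-1)·2)] + 539
       = 28·t + 567 = 679
⇒ t = 4.

4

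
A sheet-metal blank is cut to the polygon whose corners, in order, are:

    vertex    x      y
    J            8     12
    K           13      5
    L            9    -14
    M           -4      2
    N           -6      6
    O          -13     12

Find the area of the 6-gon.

319.5

Σ = (-116) + (-227) + (-38) + (-12) + (6) + (-252) = -639
Area = |Σ|/2 = 319.5.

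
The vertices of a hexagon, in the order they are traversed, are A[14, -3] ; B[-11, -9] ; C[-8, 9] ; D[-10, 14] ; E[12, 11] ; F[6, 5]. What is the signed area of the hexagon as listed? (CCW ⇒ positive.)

Apply the shoelace (surveyor's) formula: 2A = Σ (x_i·y_{i+1} − x_{i+1}·y_i), indices taken mod 6.
Σ = (-159) + (-171) + (-22) + (-278) + (-6) + (-88) = -724
Signed area = Σ/2 = -362 (negative ⇒ clockwise traversal).

-362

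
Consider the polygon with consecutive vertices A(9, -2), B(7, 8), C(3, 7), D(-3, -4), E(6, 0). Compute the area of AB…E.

66

Apply the surveyor's formula: 2A = Σ (x_i·y_{i+1} − x_{i+1}·y_i), indices taken mod 5.
Σ = (86) + (25) + (9) + (24) + (-12) = 132
Area = |Σ|/2 = 66.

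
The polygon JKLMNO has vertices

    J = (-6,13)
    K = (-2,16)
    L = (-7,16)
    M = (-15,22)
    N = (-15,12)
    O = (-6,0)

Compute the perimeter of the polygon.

|JK| = √((4)² + (3)²) = √25 = 5
|KL| = √((-5)² + (0)²) = √25 = 5
|LM| = √((-8)² + (6)²) = √100 = 10
|MN| = √((0)² + (-10)²) = √100 = 10
|NO| = √((9)² + (-12)²) = √225 = 15
|OJ| = √((0)² + (13)²) = √169 = 13
Perimeter = 5 + 5 + 10 + 10 + 15 + 13 = 58.

58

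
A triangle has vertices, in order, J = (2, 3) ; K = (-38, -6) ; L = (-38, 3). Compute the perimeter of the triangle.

|JK| = √((-40)² + (-9)²) = √1681 = 41
|KL| = √((0)² + (9)²) = √81 = 9
|LJ| = √((40)² + (0)²) = √1600 = 40
Perimeter = 41 + 9 + 40 = 90.

90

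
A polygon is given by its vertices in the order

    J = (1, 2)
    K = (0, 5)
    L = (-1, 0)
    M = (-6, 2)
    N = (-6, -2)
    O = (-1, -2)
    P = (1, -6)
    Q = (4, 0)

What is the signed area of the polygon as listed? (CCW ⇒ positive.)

41

Σ = (5) + (5) + (-2) + (24) + (10) + (8) + (24) + (8) = 82
Signed area = Σ/2 = 41 (positive ⇒ counter-clockwise traversal).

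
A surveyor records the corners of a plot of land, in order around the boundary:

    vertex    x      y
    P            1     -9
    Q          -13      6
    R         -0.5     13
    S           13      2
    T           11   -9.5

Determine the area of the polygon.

341

Apply the shoelace formula: 2A = Σ (x_i·y_{i+1} − x_{i+1}·y_i), indices taken mod 5.
P→Q: (1)(6) − (-13)(-9) = -111
Q→R: (-13)(13) − (-0.5)(6) = -166
R→S: (-0.5)(2) − (13)(13) = -170
S→T: (13)(-9.5) − (11)(2) = -145.5
T→P: (11)(-9) − (1)(-9.5) = -89.5
Σ = -682
Area = |Σ|/2 = 341.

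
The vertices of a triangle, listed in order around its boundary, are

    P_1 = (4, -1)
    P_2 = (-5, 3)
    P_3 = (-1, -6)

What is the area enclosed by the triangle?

32.5

Σ = (7) + (33) + (25) = 65
Area = |Σ|/2 = 32.5.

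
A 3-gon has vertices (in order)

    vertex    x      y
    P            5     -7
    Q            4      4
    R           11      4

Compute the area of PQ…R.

38.5

Σ = (48) + (-28) + (-97) = -77
Area = |Σ|/2 = 38.5.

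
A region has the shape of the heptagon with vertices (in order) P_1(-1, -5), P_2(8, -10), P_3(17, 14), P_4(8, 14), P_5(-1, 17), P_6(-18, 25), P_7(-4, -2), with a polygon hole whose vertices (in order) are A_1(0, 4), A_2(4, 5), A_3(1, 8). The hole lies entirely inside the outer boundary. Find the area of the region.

514

Outer boundary:
Cross-terms: 50, 282, 126, 150, 281, 136, 18  ⇒  Σ = 1043
Area = |Σ|/2 = 521.5.
Hole:
Apply the shoelace (surveyor's) formula: 2A = Σ (x_i·y_{i+1} − x_{i+1}·y_i), indices taken mod 3.
Cross-terms: -16, 27, 4  ⇒  Σ = 15
Area = |Σ|/2 = 7.5.
Net area = 521.5 − 7.5 = 514.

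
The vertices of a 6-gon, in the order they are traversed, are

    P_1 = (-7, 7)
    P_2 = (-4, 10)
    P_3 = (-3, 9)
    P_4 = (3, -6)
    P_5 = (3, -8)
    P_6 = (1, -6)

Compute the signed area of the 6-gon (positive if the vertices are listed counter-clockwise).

Σ = (-42) + (-6) + (-9) + (-6) + (-10) + (-35) = -108
Signed area = Σ/2 = -54 (negative ⇒ clockwise traversal).

-54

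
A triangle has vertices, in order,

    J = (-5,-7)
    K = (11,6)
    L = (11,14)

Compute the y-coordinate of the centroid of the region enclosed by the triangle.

13/3

Apply the surveyor's formula. First the cross-terms c_i = x_i·y_{i+1} − x_{i+1}·y_i:
  47, 88, -7  ⇒  2A = 128, A = 64.
Then Σ (y_i + y_{i+1})·c_i = 1664, so ȳ = 1664 / (6·64) = 13/3.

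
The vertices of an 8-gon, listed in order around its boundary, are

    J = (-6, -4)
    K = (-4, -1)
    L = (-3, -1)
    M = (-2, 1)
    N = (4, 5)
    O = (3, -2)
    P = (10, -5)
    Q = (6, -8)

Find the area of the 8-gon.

Apply the surveyor's formula: 2A = Σ (x_i·y_{i+1} − x_{i+1}·y_i), indices taken mod 8.
Σ = (-10) + (1) + (-5) + (-14) + (-23) + (5) + (-50) + (-72) = -168
Area = |Σ|/2 = 84.

84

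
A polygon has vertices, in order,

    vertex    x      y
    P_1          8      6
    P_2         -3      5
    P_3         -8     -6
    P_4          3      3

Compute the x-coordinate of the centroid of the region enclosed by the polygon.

Apply Gauss's area formula. First the cross-terms c_i = x_i·y_{i+1} − x_{i+1}·y_i:
  58, 58, -6, -6  ⇒  2A = 104, A = 52.
Then Σ (x_i + x_{i+1})·c_i = -384, so x̄ = -384 / (6·52) = -16/13.

-16/13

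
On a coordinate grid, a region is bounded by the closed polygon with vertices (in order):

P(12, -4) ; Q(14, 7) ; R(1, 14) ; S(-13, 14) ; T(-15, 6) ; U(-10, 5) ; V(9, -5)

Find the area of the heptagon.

P→Q: (12)(7) − (14)(-4) = 140
Q→R: (14)(14) − (1)(7) = 189
R→S: (1)(14) − (-13)(14) = 196
S→T: (-13)(6) − (-15)(14) = 132
T→U: (-15)(5) − (-10)(6) = -15
U→V: (-10)(-5) − (9)(5) = 5
V→P: (9)(-4) − (12)(-5) = 24
Σ = 671
Area = |Σ|/2 = 335.5.

335.5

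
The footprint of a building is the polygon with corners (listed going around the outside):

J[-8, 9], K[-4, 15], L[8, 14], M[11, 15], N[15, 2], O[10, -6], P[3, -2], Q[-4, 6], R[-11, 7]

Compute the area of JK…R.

Apply the surveyor's formula: 2A = Σ (x_i·y_{i+1} − x_{i+1}·y_i), indices taken mod 9.
Σ = (-84) + (-176) + (-34) + (-203) + (-110) + (-2) + (10) + (38) + (-43) = -604
Area = |Σ|/2 = 302.

302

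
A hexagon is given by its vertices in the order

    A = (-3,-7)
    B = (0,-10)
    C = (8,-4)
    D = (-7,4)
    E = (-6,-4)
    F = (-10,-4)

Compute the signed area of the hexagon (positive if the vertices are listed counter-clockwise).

Apply Gauss's area formula: 2A = Σ (x_i·y_{i+1} − x_{i+1}·y_i), indices taken mod 6.
Cross-terms: 30, 80, 4, 52, -16, 58  ⇒  Σ = 208
Signed area = Σ/2 = 104 (positive ⇒ counter-clockwise traversal).

104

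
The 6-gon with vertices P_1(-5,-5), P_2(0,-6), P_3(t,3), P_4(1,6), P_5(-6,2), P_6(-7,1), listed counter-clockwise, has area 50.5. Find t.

Write out the shoelace sum; only the two edges meeting at P_3 involve t:
2·Area = [(0·3 − t·(-6)) + (t·6 − 1·3)] + 116
       = 12·t + 113 = 101
⇒ t = -1.

-1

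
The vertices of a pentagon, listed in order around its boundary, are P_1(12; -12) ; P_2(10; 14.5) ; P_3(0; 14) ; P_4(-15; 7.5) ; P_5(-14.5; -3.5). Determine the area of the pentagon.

Apply the shoelace (surveyor's) formula: 2A = Σ (x_i·y_{i+1} − x_{i+1}·y_i), indices taken mod 5.
Σ = (294) + (140) + (210) + (161.25) + (216) = 1021.25
Area = |Σ|/2 = 510.625.

510.625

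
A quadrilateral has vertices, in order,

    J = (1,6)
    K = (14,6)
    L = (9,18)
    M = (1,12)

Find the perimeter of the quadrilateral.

|JK| = √((13)² + (0)²) = √169 = 13
|KL| = √((-5)² + (12)²) = √169 = 13
|LM| = √((-8)² + (-6)²) = √100 = 10
|MJ| = √((0)² + (-6)²) = √36 = 6
Perimeter = 13 + 13 + 10 + 6 = 42.

42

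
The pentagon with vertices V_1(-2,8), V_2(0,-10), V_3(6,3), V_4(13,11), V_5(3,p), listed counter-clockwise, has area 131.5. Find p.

11

The doubled signed area Σ (x_i y_{i+1} − x_{i+1} y_i) is linear in p.
With p=0 it equals 98; the coefficient of p is 15 (from the two edges through V_5).
So 15·p + 98 = 2·131.5 = 263 ⇒ p = 11.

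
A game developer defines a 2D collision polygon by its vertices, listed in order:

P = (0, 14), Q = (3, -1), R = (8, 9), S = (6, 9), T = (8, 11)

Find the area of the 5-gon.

58.5

Apply the shoelace (surveyor's) formula: 2A = Σ (x_i·y_{i+1} − x_{i+1}·y_i), indices taken mod 5.
Cross-terms: -42, 35, 18, -6, 112  ⇒  Σ = 117
Area = |Σ|/2 = 58.5.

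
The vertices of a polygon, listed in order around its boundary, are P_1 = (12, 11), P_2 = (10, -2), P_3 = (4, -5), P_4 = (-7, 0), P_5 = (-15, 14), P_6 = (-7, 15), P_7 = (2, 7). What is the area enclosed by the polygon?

Apply Gauss's area formula: 2A = Σ (x_i·y_{i+1} − x_{i+1}·y_i), indices taken mod 7.
Σ = (-134) + (-42) + (-35) + (-98) + (-127) + (-79) + (-62) = -577
Area = |Σ|/2 = 288.5.

288.5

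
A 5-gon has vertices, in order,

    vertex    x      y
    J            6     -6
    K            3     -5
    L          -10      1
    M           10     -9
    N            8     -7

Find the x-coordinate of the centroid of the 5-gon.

173/51

Apply the shoelace (surveyor's) formula. First the cross-terms c_i = x_i·y_{i+1} − x_{i+1}·y_i:
  -12, -47, 80, 2, -6  ⇒  2A = 17, A = 8.5.
Then Σ (x_i + x_{i+1})·c_i = 173, so x̄ = 173 / (6·8.5) = 173/51.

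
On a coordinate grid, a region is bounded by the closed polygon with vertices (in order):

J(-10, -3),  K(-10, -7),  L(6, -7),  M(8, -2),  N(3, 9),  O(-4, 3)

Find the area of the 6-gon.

180.5

J→K: (-10)(-7) − (-10)(-3) = 40
K→L: (-10)(-7) − (6)(-7) = 112
L→M: (6)(-2) − (8)(-7) = 44
M→N: (8)(9) − (3)(-2) = 78
N→O: (3)(3) − (-4)(9) = 45
O→J: (-4)(-3) − (-10)(3) = 42
Σ = 361
Area = |Σ|/2 = 180.5.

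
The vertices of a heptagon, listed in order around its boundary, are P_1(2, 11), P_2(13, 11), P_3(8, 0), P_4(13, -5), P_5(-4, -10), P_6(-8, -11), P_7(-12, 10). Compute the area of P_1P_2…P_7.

399.5

Apply the shoelace formula: 2A = Σ (x_i·y_{i+1} − x_{i+1}·y_i), indices taken mod 7.
Σ = (-121) + (-88) + (-40) + (-150) + (-36) + (-212) + (-152) = -799
Area = |Σ|/2 = 399.5.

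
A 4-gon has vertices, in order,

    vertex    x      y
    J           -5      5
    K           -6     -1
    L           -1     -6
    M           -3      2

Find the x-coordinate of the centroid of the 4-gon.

-34/9

Apply the shoelace (surveyor's) formula. First the cross-terms c_i = x_i·y_{i+1} − x_{i+1}·y_i:
  35, 35, -20, -5  ⇒  2A = 45, A = 22.5.
Then Σ (x_i + x_{i+1})·c_i = -510, so x̄ = -510 / (6·22.5) = -34/9.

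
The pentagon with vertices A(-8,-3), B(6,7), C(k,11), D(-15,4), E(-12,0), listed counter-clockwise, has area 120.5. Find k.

Write out the shoelace sum; only the two edges meeting at C involve k:
2·Area = [(6·11 − k·7) + (k·4 − (-15)·11)] + 46
       = -3·k + 277 = 241
⇒ k = 12.

12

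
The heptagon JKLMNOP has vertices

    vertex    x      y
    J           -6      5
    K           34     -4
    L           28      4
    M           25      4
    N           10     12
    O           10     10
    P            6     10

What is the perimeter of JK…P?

|JK| = √((40)² + (-9)²) = √1681 = 41
|KL| = √((-6)² + (8)²) = √100 = 10
|LM| = √((-3)² + (0)²) = √9 = 3
|MN| = √((-15)² + (8)²) = √289 = 17
|NO| = √((0)² + (-2)²) = √4 = 2
|OP| = √((-4)² + (0)²) = √16 = 4
|PJ| = √((-12)² + (-5)²) = √169 = 13
Perimeter = 41 + 10 + 3 + 17 + 2 + 4 + 13 = 90.

90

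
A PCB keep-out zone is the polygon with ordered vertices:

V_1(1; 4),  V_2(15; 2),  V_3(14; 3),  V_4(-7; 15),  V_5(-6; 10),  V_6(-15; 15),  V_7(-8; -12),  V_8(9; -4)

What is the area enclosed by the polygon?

Apply the shoelace (surveyor's) formula: 2A = Σ (x_i·y_{i+1} − x_{i+1}·y_i), indices taken mod 8.
Σ = (-58) + (17) + (231) + (20) + (60) + (300) + (140) + (40) = 750
Area = |Σ|/2 = 375.

375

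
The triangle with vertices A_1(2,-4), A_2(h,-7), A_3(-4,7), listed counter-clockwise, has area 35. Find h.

Write out the shoelace sum; only the two edges meeting at A_2 involve h:
2·Area = [(2·(-7) − h·(-4)) + (h·7 − (-4)·(-7))] + 2
       = 11·h + -40 = 70
⇒ h = 10.

10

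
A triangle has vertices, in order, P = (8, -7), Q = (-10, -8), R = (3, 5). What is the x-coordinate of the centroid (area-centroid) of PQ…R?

1/3

Apply the shoelace (surveyor's) formula. First the cross-terms c_i = x_i·y_{i+1} − x_{i+1}·y_i:
  -134, -26, -61  ⇒  2A = -221, A = -110.5.
Then Σ (x_i + x_{i+1})·c_i = -221, so x̄ = -221 / (6·(-110.5)) = 1/3.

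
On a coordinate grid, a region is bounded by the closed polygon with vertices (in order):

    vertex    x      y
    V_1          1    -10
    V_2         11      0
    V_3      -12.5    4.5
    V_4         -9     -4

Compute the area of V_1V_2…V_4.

172

Apply the shoelace formula: 2A = Σ (x_i·y_{i+1} − x_{i+1}·y_i), indices taken mod 4.
Σ = (110) + (49.5) + (90.5) + (94) = 344
Area = |Σ|/2 = 172.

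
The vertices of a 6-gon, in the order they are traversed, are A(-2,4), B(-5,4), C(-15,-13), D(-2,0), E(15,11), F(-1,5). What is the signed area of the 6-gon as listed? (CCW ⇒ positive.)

Apply the shoelace (surveyor's) formula: 2A = Σ (x_i·y_{i+1} − x_{i+1}·y_i), indices taken mod 6.
Σ = (12) + (125) + (-26) + (-22) + (86) + (6) = 181
Signed area = Σ/2 = 90.5 (positive ⇒ counter-clockwise traversal).

90.5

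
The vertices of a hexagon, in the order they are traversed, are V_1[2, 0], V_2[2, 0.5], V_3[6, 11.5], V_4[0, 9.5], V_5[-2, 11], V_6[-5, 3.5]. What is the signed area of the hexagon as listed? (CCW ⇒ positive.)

Apply the shoelace formula: 2A = Σ (x_i·y_{i+1} − x_{i+1}·y_i), indices taken mod 6.
Σ = (1) + (20) + (57) + (19) + (48) + (-7) = 138
Signed area = Σ/2 = 69 (positive ⇒ counter-clockwise traversal).

69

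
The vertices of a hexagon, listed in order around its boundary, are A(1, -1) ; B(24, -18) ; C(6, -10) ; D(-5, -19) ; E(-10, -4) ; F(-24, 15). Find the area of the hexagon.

Σ = (6) + (-132) + (-164) + (-170) + (-246) + (9) = -697
Area = |Σ|/2 = 348.5.

348.5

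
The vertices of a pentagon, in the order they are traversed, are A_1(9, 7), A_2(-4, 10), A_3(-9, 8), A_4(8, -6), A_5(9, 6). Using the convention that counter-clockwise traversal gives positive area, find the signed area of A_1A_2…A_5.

138.5

Apply Gauss's area formula: 2A = Σ (x_i·y_{i+1} − x_{i+1}·y_i), indices taken mod 5.
Σ = (118) + (58) + (-10) + (102) + (9) = 277
Signed area = Σ/2 = 138.5 (positive ⇒ counter-clockwise traversal).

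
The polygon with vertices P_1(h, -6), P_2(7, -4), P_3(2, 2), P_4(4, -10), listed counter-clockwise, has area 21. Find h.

5

Write out the shoelace sum; only the two edges meeting at P_1 involve h:
2·Area = [(4·(-6) − h·(-10)) + (h·(-4) − 7·(-6))] + -6
       = 6·h + 12 = 42
⇒ h = 5.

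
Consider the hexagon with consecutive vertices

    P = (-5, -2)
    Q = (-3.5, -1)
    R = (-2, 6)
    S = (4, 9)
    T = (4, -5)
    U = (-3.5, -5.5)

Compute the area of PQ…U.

P→Q: (-5)(-1) − (-3.5)(-2) = -2
Q→R: (-3.5)(6) − (-2)(-1) = -23
R→S: (-2)(9) − (4)(6) = -42
S→T: (4)(-5) − (4)(9) = -56
T→U: (4)(-5.5) − (-3.5)(-5) = -39.5
U→P: (-3.5)(-2) − (-5)(-5.5) = -20.5
Σ = -183
Area = |Σ|/2 = 91.5.

91.5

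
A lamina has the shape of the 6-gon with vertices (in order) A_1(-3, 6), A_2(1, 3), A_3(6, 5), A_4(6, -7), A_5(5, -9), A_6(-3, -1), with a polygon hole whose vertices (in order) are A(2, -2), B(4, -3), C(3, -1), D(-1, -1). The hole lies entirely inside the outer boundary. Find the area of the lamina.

Outer boundary:
Apply the shoelace (surveyor's) formula: 2A = Σ (x_i·y_{i+1} − x_{i+1}·y_i), indices taken mod 6.
Σ = (-15) + (-13) + (-72) + (-19) + (-32) + (-21) = -172
Area = |Σ|/2 = 86.
Hole:
Apply Gauss's area formula: 2A = Σ (x_i·y_{i+1} − x_{i+1}·y_i), indices taken mod 4.
Cross-terms: 2, 5, -4, 4  ⇒  Σ = 7
Area = |Σ|/2 = 3.5.
Net area = 86 − 3.5 = 82.5.

82.5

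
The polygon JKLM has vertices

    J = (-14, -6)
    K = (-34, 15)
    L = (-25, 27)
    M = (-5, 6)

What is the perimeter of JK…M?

88

|JK| = √((-20)² + (21)²) = √841 = 29
|KL| = √((9)² + (12)²) = √225 = 15
|LM| = √((20)² + (-21)²) = √841 = 29
|MJ| = √((-9)² + (-12)²) = √225 = 15
Perimeter = 29 + 15 + 29 + 15 = 88.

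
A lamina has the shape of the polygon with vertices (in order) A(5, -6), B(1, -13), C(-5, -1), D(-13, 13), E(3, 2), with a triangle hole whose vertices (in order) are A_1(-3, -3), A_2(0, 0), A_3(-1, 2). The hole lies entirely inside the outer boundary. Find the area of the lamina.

143.5

Outer boundary:
Apply Gauss's area formula: 2A = Σ (x_i·y_{i+1} − x_{i+1}·y_i), indices taken mod 5.
Σ = (-59) + (-66) + (-78) + (-65) + (-28) = -296
Area = |Σ|/2 = 148.
Hole:
Σ = (0) + (0) + (9) = 9
Area = |Σ|/2 = 4.5.
Net area = 148 − 4.5 = 143.5.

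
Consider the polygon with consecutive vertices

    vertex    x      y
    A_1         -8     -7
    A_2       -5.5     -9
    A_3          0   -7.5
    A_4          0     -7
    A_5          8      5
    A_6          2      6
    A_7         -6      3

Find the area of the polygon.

Cross-terms: 33.5, 41.25, 0, 56, 38, 42, 66  ⇒  Σ = 276.75
Area = |Σ|/2 = 138.375.

138.375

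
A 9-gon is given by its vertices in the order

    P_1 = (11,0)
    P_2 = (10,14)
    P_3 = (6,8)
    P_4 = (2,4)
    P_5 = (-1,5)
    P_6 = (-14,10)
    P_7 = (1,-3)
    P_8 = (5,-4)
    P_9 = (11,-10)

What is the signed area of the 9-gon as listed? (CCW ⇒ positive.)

P_1→P_2: (11)(14) − (10)(0) = 154
P_2→P_3: (10)(8) − (6)(14) = -4
P_3→P_4: (6)(4) − (2)(8) = 8
P_4→P_5: (2)(5) − (-1)(4) = 14
P_5→P_6: (-1)(10) − (-14)(5) = 60
P_6→P_7: (-14)(-3) − (1)(10) = 32
P_7→P_8: (1)(-4) − (5)(-3) = 11
P_8→P_9: (5)(-10) − (11)(-4) = -6
P_9→P_1: (11)(0) − (11)(-10) = 110
Σ = 379
Signed area = Σ/2 = 189.5 (positive ⇒ counter-clockwise traversal).

189.5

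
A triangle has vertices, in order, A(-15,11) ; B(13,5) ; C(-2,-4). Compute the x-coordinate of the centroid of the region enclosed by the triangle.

-4/3

Apply the shoelace formula. First the cross-terms c_i = x_i·y_{i+1} − x_{i+1}·y_i:
  -218, -42, -82  ⇒  2A = -342, A = -171.
Then Σ (x_i + x_{i+1})·c_i = 1368, so x̄ = 1368 / (6·(-171)) = -4/3.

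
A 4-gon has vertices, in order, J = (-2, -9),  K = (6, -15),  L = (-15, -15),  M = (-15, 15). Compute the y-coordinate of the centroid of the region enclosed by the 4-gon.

Apply the surveyor's formula. First the cross-terms c_i = x_i·y_{i+1} − x_{i+1}·y_i:
  84, -315, -450, 165  ⇒  2A = -516, A = -258.
Then Σ (y_i + y_{i+1})·c_i = 8424, so ȳ = 8424 / (6·(-258)) = -234/43.

-234/43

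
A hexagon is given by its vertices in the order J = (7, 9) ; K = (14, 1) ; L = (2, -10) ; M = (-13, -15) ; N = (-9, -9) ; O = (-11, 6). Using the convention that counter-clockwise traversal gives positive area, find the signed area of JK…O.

-366.5

Apply the shoelace (surveyor's) formula: 2A = Σ (x_i·y_{i+1} − x_{i+1}·y_i), indices taken mod 6.
Cross-terms: -119, -142, -160, -18, -153, -141  ⇒  Σ = -733
Signed area = Σ/2 = -366.5 (negative ⇒ clockwise traversal).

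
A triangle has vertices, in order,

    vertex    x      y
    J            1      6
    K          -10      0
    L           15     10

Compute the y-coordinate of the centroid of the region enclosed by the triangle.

Apply Gauss's area formula. First the cross-terms c_i = x_i·y_{i+1} − x_{i+1}·y_i:
  60, -100, 80  ⇒  2A = 40, A = 20.
Then Σ (y_i + y_{i+1})·c_i = 640, so ȳ = 640 / (6·20) = 16/3.

16/3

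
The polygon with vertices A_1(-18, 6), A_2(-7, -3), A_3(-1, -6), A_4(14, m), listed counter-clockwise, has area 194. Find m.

5

The doubled signed area Σ (x_i y_{i+1} − x_{i+1} y_i) is linear in m.
With m=0 it equals 303; the coefficient of m is 17 (from the two edges through A_4).
So 17·m + 303 = 2·194 = 388 ⇒ m = 5.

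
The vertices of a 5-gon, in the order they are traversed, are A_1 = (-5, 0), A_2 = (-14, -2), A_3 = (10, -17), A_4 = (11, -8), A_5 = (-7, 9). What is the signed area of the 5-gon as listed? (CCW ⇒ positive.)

Cross-terms: 10, 258, 107, 43, 45  ⇒  Σ = 463
Signed area = Σ/2 = 231.5 (positive ⇒ counter-clockwise traversal).

231.5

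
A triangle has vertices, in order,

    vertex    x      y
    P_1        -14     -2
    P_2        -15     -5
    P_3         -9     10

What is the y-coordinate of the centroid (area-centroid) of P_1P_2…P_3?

1

Apply the shoelace (surveyor's) formula. First the cross-terms c_i = x_i·y_{i+1} − x_{i+1}·y_i:
  40, -195, 158  ⇒  2A = 3, A = 1.5.
Then Σ (y_i + y_{i+1})·c_i = 9, so ȳ = 9 / (6·1.5) = 1.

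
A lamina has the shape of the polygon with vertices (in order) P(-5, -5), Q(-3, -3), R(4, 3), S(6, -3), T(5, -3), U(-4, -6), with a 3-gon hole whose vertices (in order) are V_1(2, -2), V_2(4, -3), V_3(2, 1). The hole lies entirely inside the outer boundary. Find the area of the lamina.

38

Outer boundary:
Apply the shoelace formula: 2A = Σ (x_i·y_{i+1} − x_{i+1}·y_i), indices taken mod 6.
Σ = (0) + (3) + (-30) + (-3) + (-42) + (-10) = -82
Area = |Σ|/2 = 41.
Hole:
Apply the shoelace (surveyor's) formula: 2A = Σ (x_i·y_{i+1} − x_{i+1}·y_i), indices taken mod 3.
V_1→V_2: (2)(-3) − (4)(-2) = 2
V_2→V_3: (4)(1) − (2)(-3) = 10
V_3→V_1: (2)(-2) − (2)(1) = -6
Σ = 6
Area = |Σ|/2 = 3.
Net area = 41 − 3 = 38.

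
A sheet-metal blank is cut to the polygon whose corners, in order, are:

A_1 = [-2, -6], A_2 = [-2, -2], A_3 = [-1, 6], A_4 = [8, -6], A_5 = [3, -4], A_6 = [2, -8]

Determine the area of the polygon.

61

Apply Gauss's area formula: 2A = Σ (x_i·y_{i+1} − x_{i+1}·y_i), indices taken mod 6.
Cross-terms: -8, -14, -42, -14, -16, -28  ⇒  Σ = -122
Area = |Σ|/2 = 61.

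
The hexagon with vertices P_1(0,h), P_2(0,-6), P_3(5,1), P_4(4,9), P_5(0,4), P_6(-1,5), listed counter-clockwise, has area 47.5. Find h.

The doubled signed area Σ (x_i y_{i+1} − x_{i+1} y_i) is linear in h.
With h=0 it equals 91; the coefficient of h is -1 (from the two edges through P_1).
So -1·h + 91 = 2·47.5 = 95 ⇒ h = -4.

-4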